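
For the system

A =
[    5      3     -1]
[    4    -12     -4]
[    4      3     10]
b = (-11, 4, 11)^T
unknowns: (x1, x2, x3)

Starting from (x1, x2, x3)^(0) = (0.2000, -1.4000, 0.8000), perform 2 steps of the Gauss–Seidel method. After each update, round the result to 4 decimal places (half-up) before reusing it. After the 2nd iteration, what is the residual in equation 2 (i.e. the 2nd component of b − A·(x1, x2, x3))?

0.4800

Iteration 1:
  x1 = (-11 - (3)·-1.4000 - (-1)·0.8000) / (5) = -1.2000
  x2 = (4 - (4)·-1.2000 - (-4)·0.8000) / (-12) = -1.0000
  x3 = (11 - (4)·-1.2000 - (3)·-1.0000) / (10) = 1.8800
Iteration 2:
  x1 = (-11 - (3)·-1.0000 - (-1)·1.8800) / (5) = -1.2240
  x2 = (4 - (4)·-1.2240 - (-4)·1.8800) / (-12) = -1.3680
  x3 = (11 - (4)·-1.2240 - (3)·-1.3680) / (10) = 2.0000
Residual b − A·x = (1.2240, 0.4800, 0.0000)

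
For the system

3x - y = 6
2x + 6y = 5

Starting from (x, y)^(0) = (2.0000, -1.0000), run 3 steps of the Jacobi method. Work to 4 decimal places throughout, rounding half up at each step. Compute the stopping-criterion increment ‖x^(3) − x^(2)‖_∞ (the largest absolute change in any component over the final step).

Iteration 1:
  x = (6 - (-1)·-1.0000) / (3) = 1.6667
  y = (5 - (2)·2.0000) / (6) = 0.1667
Iteration 2:
  x = (6 - (-1)·0.1667) / (3) = 2.0556
  y = (5 - (2)·1.6667) / (6) = 0.2778
Iteration 3:
  x = (6 - (-1)·0.2778) / (3) = 2.0926
  y = (5 - (2)·2.0556) / (6) = 0.1481
Change: (0.0370, -0.1297) → max |·| = 0.1297

0.1297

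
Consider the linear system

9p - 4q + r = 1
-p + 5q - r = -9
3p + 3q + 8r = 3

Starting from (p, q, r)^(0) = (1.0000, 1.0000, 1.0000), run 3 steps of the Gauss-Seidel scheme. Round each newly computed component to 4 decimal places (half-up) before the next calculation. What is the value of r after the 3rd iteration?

Iteration 1:
  p = (1 - (-4)·1.0000 - (1)·1.0000) / (9) = 0.4444
  q = (-9 - (-1)·0.4444 - (-1)·1.0000) / (5) = -1.5111
  r = (3 - (3)·0.4444 - (3)·-1.5111) / (8) = 0.7750
Iteration 2:
  p = (1 - (-4)·-1.5111 - (1)·0.7750) / (9) = -0.6466
  q = (-9 - (-1)·-0.6466 - (-1)·0.7750) / (5) = -1.7743
  r = (3 - (3)·-0.6466 - (3)·-1.7743) / (8) = 1.2828
Iteration 3:
  p = (1 - (-4)·-1.7743 - (1)·1.2828) / (9) = -0.8200
  q = (-9 - (-1)·-0.8200 - (-1)·1.2828) / (5) = -1.7074
  r = (3 - (3)·-0.8200 - (3)·-1.7074) / (8) = 1.3228

1.3228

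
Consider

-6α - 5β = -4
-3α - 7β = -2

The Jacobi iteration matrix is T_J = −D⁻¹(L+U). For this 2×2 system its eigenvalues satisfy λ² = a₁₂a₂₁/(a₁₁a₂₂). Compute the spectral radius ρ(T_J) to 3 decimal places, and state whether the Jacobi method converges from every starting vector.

0.598

a₁₂a₂₁/(a₁₁a₂₂) = (-5)·(-3) / ((-6)·(-7)) = 0.357143
ρ = √|0.357143| = √0.357143 = 0.598
ρ < 1, so Jacobi converges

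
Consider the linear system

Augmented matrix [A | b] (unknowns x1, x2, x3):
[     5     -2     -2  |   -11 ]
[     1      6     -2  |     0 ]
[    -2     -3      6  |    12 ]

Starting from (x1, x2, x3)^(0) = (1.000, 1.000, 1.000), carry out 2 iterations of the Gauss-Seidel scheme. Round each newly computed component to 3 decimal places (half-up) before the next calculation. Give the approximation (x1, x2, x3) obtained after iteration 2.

(-1.246, 0.813, 1.991)

Iteration 1:
  x1 = (-11 - (-2)·1.000 - (-2)·1.000) / (5) = -1.400
  x2 = (0 - (1)·-1.400 - (-2)·1.000) / (6) = 0.567
  x3 = (12 - (-2)·-1.400 - (-3)·0.567) / (6) = 1.817
Iteration 2:
  x1 = (-11 - (-2)·0.567 - (-2)·1.817) / (5) = -1.246
  x2 = (0 - (1)·-1.246 - (-2)·1.817) / (6) = 0.813
  x3 = (12 - (-2)·-1.246 - (-3)·0.813) / (6) = 1.991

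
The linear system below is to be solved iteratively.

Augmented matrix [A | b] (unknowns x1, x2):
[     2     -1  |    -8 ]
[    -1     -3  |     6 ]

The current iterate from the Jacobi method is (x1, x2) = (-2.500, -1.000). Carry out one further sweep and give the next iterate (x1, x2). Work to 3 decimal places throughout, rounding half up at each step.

One sweep:
  x1 = (-8 - (-1)·-1.000) / (2) = -4.500
  x2 = (6 - (-1)·-2.500) / (-3) = -1.167

(-4.500, -1.167)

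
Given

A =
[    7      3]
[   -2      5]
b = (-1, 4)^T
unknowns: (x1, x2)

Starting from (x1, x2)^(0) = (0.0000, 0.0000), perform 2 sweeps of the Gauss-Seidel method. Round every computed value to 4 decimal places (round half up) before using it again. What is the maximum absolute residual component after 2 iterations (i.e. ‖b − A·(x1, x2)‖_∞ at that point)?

Iteration 1:
  x1 = (-1 - (3)·0.0000) / (7) = -0.1429
  x2 = (4 - (-2)·-0.1429) / (5) = 0.7428
Iteration 2:
  x1 = (-1 - (3)·0.7428) / (7) = -0.4612
  x2 = (4 - (-2)·-0.4612) / (5) = 0.6155
Residual b − A·x = (0.3819, 0.0001); ∞-norm = 0.3819

0.3819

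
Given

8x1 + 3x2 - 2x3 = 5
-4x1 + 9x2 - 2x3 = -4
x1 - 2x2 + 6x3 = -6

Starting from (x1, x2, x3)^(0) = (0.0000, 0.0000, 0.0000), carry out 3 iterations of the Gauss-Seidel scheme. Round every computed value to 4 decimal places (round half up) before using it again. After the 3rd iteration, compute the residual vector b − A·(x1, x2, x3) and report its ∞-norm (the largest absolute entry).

Iteration 1:
  x1 = (5 - (3)·0.0000 - (-2)·0.0000) / (8) = 0.6250
  x2 = (-4 - (-4)·0.6250 - (-2)·0.0000) / (9) = -0.1667
  x3 = (-6 - (1)·0.6250 - (-2)·-0.1667) / (6) = -1.1597
Iteration 2:
  x1 = (5 - (3)·-0.1667 - (-2)·-1.1597) / (8) = 0.3976
  x2 = (-4 - (-4)·0.3976 - (-2)·-1.1597) / (9) = -0.5254
  x3 = (-6 - (1)·0.3976 - (-2)·-0.5254) / (6) = -1.2414
Iteration 3:
  x1 = (5 - (3)·-0.5254 - (-2)·-1.2414) / (8) = 0.5117
  x2 = (-4 - (-4)·0.5117 - (-2)·-1.2414) / (9) = -0.4929
  x3 = (-6 - (1)·0.5117 - (-2)·-0.4929) / (6) = -1.2496
Residual b − A·x = (-0.1141, -0.0163, 0.0001); ∞-norm = 0.1141

0.1141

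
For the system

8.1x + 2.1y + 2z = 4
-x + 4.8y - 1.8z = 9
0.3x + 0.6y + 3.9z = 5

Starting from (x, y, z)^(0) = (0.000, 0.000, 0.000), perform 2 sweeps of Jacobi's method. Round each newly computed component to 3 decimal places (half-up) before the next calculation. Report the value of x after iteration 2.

-0.309

Iteration 1:
  x = (4 - (2.1)·0.000 - (2)·0.000) / (8.1) = 0.494
  y = (9 - (-1)·0.000 - (-1.8)·0.000) / (4.8) = 1.875
  z = (5 - (0.3)·0.000 - (0.6)·0.000) / (3.9) = 1.282
Iteration 2:
  x = (4 - (2.1)·1.875 - (2)·1.282) / (8.1) = -0.309
  y = (9 - (-1)·0.494 - (-1.8)·1.282) / (4.8) = 2.459
  z = (5 - (0.3)·0.494 - (0.6)·1.875) / (3.9) = 0.956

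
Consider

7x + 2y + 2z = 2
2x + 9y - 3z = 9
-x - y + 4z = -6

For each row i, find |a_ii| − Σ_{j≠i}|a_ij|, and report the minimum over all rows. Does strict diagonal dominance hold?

2

row 1: |7| − (2+2) = 3
row 2: |9| − (2+3) = 4
row 3: |4| − (1+1) = 2
minimum over rows = 2 → strictly diagonally dominant (convergence guaranteed)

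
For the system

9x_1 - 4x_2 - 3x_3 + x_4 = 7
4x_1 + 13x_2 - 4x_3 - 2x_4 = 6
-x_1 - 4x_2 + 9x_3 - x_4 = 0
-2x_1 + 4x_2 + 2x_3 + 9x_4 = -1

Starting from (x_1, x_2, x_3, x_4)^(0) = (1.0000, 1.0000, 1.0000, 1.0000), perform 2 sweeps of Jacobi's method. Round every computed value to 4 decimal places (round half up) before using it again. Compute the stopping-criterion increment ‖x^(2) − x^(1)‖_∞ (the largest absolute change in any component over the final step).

Iteration 1:
  x_1 = (7 - (-4)·1.0000 - (-3)·1.0000 - (1)·1.0000) / (9) = 1.4444
  x_2 = (6 - (4)·1.0000 - (-4)·1.0000 - (-2)·1.0000) / (13) = 0.6154
  x_3 = (0 - (-1)·1.0000 - (-4)·1.0000 - (-1)·1.0000) / (9) = 0.6667
  x_4 = (-1 - (-2)·1.0000 - (4)·1.0000 - (2)·1.0000) / (9) = -0.5556
Iteration 2:
  x_1 = (7 - (-4)·0.6154 - (-3)·0.6667 - (1)·-0.5556) / (9) = 1.3353
  x_2 = (6 - (4)·1.4444 - (-4)·0.6667 - (-2)·-0.5556) / (13) = 0.1368
  x_3 = (0 - (-1)·1.4444 - (-4)·0.6154 - (-1)·-0.5556) / (9) = 0.3723
  x_4 = (-1 - (-2)·1.4444 - (4)·0.6154 - (2)·0.6667) / (9) = -0.2118
Change: (-0.1091, -0.4786, -0.2944, 0.3438) → max |·| = 0.4786

0.4786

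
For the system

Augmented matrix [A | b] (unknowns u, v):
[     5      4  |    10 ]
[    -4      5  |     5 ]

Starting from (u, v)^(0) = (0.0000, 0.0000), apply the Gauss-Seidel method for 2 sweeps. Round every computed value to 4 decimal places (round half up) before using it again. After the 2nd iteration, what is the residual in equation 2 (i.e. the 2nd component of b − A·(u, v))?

0.0000

Iteration 1:
  u = (10 - (4)·0.0000) / (5) = 2.0000
  v = (5 - (-4)·2.0000) / (5) = 2.6000
Iteration 2:
  u = (10 - (4)·2.6000) / (5) = -0.0800
  v = (5 - (-4)·-0.0800) / (5) = 0.9360
Residual b − A·x = (6.6560, 0.0000)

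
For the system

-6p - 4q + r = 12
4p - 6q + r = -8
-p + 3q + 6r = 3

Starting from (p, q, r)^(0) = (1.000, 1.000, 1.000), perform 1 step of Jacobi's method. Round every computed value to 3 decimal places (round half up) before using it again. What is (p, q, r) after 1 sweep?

Iteration 1:
  p = (12 - (-4)·1.000 - (1)·1.000) / (-6) = -2.500
  q = (-8 - (4)·1.000 - (1)·1.000) / (-6) = 2.167
  r = (3 - (-1)·1.000 - (3)·1.000) / (6) = 0.167

(-2.500, 2.167, 0.167)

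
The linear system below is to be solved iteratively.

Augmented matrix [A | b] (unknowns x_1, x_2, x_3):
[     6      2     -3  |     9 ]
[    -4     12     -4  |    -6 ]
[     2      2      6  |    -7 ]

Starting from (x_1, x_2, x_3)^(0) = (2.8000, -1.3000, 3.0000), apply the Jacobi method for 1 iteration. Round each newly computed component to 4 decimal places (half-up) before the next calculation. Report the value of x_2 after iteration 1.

Iteration 1:
  x_1 = (9 - (2)·-1.3000 - (-3)·3.0000) / (6) = 3.4333
  x_2 = (-6 - (-4)·2.8000 - (-4)·3.0000) / (12) = 1.4333
  x_3 = (-7 - (2)·2.8000 - (2)·-1.3000) / (6) = -1.6667

1.4333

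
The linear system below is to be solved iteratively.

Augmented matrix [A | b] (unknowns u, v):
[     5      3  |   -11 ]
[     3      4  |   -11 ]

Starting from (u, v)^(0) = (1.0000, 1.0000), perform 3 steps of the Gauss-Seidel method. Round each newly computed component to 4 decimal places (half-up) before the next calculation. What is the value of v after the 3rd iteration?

-1.7266

Iteration 1:
  u = (-11 - (3)·1.0000) / (5) = -2.8000
  v = (-11 - (3)·-2.8000) / (4) = -0.6500
Iteration 2:
  u = (-11 - (3)·-0.6500) / (5) = -1.8100
  v = (-11 - (3)·-1.8100) / (4) = -1.3925
Iteration 3:
  u = (-11 - (3)·-1.3925) / (5) = -1.3645
  v = (-11 - (3)·-1.3645) / (4) = -1.7266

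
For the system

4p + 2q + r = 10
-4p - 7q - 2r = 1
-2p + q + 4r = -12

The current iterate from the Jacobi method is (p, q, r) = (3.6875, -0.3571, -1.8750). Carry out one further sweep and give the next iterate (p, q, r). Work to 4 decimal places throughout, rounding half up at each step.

(3.1473, -1.7143, -1.0670)

One sweep:
  p = (10 - (2)·-0.3571 - (1)·-1.8750) / (4) = 3.1473
  q = (1 - (-4)·3.6875 - (-2)·-1.8750) / (-7) = -1.7143
  r = (-12 - (-2)·3.6875 - (1)·-0.3571) / (4) = -1.0670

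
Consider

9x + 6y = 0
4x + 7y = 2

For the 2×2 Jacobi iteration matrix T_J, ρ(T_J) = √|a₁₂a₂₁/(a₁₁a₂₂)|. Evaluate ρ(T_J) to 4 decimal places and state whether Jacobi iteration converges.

a₁₂a₂₁/(a₁₁a₂₂) = (6)·(4) / ((9)·(7)) = 0.380952
ρ = √|0.380952| = √0.380952 = 0.6172
ρ < 1, so Jacobi converges

0.6172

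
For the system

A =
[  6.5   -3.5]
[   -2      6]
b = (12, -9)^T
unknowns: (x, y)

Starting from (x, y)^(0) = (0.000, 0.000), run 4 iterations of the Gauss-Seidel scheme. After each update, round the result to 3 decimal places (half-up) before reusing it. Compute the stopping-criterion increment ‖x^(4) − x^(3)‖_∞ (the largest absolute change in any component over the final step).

Iteration 1:
  x = (12 - (-3.5)·0.000) / (6.5) = 1.846
  y = (-9 - (-2)·1.846) / (6) = -0.885
Iteration 2:
  x = (12 - (-3.5)·-0.885) / (6.5) = 1.370
  y = (-9 - (-2)·1.370) / (6) = -1.043
Iteration 3:
  x = (12 - (-3.5)·-1.043) / (6.5) = 1.285
  y = (-9 - (-2)·1.285) / (6) = -1.072
Iteration 4:
  x = (12 - (-3.5)·-1.072) / (6.5) = 1.269
  y = (-9 - (-2)·1.269) / (6) = -1.077
Change: (-0.016, -0.005) → max |·| = 0.016

0.016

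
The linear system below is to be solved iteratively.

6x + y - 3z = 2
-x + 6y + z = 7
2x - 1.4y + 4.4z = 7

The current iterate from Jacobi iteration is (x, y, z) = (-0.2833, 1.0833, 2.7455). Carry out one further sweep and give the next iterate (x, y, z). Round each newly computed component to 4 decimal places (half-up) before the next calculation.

One sweep:
  x = (2 - (1)·1.0833 - (-3)·2.7455) / (6) = 1.5255
  y = (7 - (-1)·-0.2833 - (1)·2.7455) / (6) = 0.6619
  z = (7 - (2)·-0.2833 - (-1.4)·1.0833) / (4.4) = 2.0644

(1.5255, 0.6619, 2.0644)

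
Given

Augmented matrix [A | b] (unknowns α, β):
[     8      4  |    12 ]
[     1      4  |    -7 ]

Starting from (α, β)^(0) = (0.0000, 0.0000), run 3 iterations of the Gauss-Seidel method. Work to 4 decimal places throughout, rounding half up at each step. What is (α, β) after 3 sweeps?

Iteration 1:
  α = (12 - (4)·0.0000) / (8) = 1.5000
  β = (-7 - (1)·1.5000) / (4) = -2.1250
Iteration 2:
  α = (12 - (4)·-2.1250) / (8) = 2.5625
  β = (-7 - (1)·2.5625) / (4) = -2.3906
Iteration 3:
  α = (12 - (4)·-2.3906) / (8) = 2.6953
  β = (-7 - (1)·2.6953) / (4) = -2.4238

(2.6953, -2.4238)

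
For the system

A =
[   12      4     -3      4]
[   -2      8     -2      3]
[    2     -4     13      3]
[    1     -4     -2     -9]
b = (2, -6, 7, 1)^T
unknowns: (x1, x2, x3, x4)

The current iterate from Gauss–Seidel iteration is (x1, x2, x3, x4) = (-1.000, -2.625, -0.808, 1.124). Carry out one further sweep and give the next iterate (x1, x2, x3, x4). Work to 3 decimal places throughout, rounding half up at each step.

One sweep:
  x1 = (2 - (4)·-2.625 - (-3)·-0.808 - (4)·1.124) / (12) = 0.465
  x2 = (-6 - (-2)·0.465 - (-2)·-0.808 - (3)·1.124) / (8) = -1.257
  x3 = (7 - (2)·0.465 - (-4)·-1.257 - (3)·1.124) / (13) = -0.179
  x4 = (1 - (1)·0.465 - (-4)·-1.257 - (-2)·-0.179) / (-9) = 0.539

(0.465, -1.257, -0.179, 0.539)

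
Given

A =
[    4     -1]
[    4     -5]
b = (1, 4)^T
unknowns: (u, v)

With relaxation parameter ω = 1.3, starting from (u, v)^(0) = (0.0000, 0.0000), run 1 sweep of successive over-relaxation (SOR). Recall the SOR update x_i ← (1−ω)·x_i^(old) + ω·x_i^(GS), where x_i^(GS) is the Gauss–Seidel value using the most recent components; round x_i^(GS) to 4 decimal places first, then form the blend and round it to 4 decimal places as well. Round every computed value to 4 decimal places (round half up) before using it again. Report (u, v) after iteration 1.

Iteration 1:
  u: GS value = (1 - (-1)·0.0000) / (4) = 0.2500;  u ← (1−ω)·0.0000 + ω·0.2500 = 0.3250
  v: GS value = (4 - (4)·0.3250) / (-5) = -0.5400;  v ← (1−ω)·0.0000 + ω·-0.5400 = -0.7020

(0.3250, -0.7020)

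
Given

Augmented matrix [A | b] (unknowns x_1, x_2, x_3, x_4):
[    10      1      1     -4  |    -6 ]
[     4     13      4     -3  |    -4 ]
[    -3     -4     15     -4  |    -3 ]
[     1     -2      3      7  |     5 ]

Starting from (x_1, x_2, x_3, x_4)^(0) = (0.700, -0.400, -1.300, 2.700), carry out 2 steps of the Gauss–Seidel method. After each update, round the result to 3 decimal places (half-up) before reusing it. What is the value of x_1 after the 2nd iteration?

-0.558

Iteration 1:
  x_1 = (-6 - (1)·-0.400 - (1)·-1.300 - (-4)·2.700) / (10) = 0.650
  x_2 = (-4 - (4)·0.650 - (4)·-1.300 - (-3)·2.700) / (13) = 0.515
  x_3 = (-3 - (-3)·0.650 - (-4)·0.515 - (-4)·2.700) / (15) = 0.787
  x_4 = (5 - (1)·0.650 - (-2)·0.515 - (3)·0.787) / (7) = 0.431
Iteration 2:
  x_1 = (-6 - (1)·0.515 - (1)·0.787 - (-4)·0.431) / (10) = -0.558
  x_2 = (-4 - (4)·-0.558 - (4)·0.787 - (-3)·0.431) / (13) = -0.279
  x_3 = (-3 - (-3)·-0.558 - (-4)·-0.279 - (-4)·0.431) / (15) = -0.271
  x_4 = (5 - (1)·-0.558 - (-2)·-0.279 - (3)·-0.271) / (7) = 0.830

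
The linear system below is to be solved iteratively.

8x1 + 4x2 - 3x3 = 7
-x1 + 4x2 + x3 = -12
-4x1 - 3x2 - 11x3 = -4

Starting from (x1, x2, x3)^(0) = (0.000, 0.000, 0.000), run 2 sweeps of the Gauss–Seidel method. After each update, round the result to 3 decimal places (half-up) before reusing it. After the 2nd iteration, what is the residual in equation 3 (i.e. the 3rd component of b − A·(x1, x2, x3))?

-0.001

Iteration 1:
  x1 = (7 - (4)·0.000 - (-3)·0.000) / (8) = 0.875
  x2 = (-12 - (-1)·0.875 - (1)·0.000) / (4) = -2.781
  x3 = (-4 - (-4)·0.875 - (-3)·-2.781) / (-11) = 0.804
Iteration 2:
  x1 = (7 - (4)·-2.781 - (-3)·0.804) / (8) = 2.567
  x2 = (-12 - (-1)·2.567 - (1)·0.804) / (4) = -2.559
  x3 = (-4 - (-4)·2.567 - (-3)·-2.559) / (-11) = 0.128
Residual b − A·x = (-2.916, 0.675, -0.001)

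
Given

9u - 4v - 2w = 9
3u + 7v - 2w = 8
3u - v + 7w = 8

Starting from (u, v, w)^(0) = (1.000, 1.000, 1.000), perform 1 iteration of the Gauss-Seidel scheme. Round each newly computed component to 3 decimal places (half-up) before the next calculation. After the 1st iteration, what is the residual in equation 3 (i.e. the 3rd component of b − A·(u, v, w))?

0.003

Iteration 1:
  u = (9 - (-4)·1.000 - (-2)·1.000) / (9) = 1.667
  v = (8 - (3)·1.667 - (-2)·1.000) / (7) = 0.714
  w = (8 - (3)·1.667 - (-1)·0.714) / (7) = 0.530
Residual b − A·x = (-2.087, -0.939, 0.003)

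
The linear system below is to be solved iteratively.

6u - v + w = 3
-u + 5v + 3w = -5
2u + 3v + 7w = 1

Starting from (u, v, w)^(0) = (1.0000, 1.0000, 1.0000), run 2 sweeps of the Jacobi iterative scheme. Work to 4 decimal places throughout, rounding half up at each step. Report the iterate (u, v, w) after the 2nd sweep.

(0.3619, -0.5572, 0.6000)

Iteration 1:
  u = (3 - (-1)·1.0000 - (1)·1.0000) / (6) = 0.5000
  v = (-5 - (-1)·1.0000 - (3)·1.0000) / (5) = -1.4000
  w = (1 - (2)·1.0000 - (3)·1.0000) / (7) = -0.5714
Iteration 2:
  u = (3 - (-1)·-1.4000 - (1)·-0.5714) / (6) = 0.3619
  v = (-5 - (-1)·0.5000 - (3)·-0.5714) / (5) = -0.5572
  w = (1 - (2)·0.5000 - (3)·-1.4000) / (7) = 0.6000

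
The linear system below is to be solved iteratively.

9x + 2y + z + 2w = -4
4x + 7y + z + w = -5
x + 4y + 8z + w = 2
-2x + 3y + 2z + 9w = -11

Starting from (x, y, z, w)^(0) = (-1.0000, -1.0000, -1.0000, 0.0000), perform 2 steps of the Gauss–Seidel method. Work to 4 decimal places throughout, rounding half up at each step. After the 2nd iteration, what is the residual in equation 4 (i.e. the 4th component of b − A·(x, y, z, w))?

0.0002

Iteration 1:
  x = (-4 - (2)·-1.0000 - (1)·-1.0000 - (2)·0.0000) / (9) = -0.1111
  y = (-5 - (4)·-0.1111 - (1)·-1.0000 - (1)·0.0000) / (7) = -0.5079
  z = (2 - (1)·-0.1111 - (4)·-0.5079 - (1)·0.0000) / (8) = 0.5178
  w = (-11 - (-2)·-0.1111 - (3)·-0.5079 - (2)·0.5178) / (9) = -1.1927
Iteration 2:
  x = (-4 - (2)·-0.5079 - (1)·0.5178 - (2)·-1.1927) / (9) = -0.1241
  y = (-5 - (4)·-0.1241 - (1)·0.5178 - (1)·-1.1927) / (7) = -0.5470
  z = (2 - (1)·-0.1241 - (4)·-0.5470 - (1)·-1.1927) / (8) = 0.6881
  w = (-11 - (-2)·-0.1241 - (3)·-0.5470 - (2)·0.6881) / (9) = -1.2204
Residual b − A·x = (-0.0364, -0.1423, 0.0277, 0.0002)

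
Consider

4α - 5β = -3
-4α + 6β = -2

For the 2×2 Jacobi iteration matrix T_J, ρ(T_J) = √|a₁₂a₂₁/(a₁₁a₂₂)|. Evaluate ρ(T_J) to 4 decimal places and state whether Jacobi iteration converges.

0.9129

a₁₂a₂₁/(a₁₁a₂₂) = (-5)·(-4) / ((4)·(6)) = 0.833333
ρ = √|0.833333| = √0.833333 = 0.9129
ρ < 1, so Jacobi converges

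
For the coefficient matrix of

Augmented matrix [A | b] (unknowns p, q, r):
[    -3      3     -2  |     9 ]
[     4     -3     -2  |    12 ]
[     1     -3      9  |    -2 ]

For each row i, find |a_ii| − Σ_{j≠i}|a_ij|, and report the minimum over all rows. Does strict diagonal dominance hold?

-3

row 1: |-3| − (3+2) = -2
row 2: |-3| − (4+2) = -3
row 3: |9| − (1+3) = 5
minimum over rows = -3 → not strictly diagonally dominant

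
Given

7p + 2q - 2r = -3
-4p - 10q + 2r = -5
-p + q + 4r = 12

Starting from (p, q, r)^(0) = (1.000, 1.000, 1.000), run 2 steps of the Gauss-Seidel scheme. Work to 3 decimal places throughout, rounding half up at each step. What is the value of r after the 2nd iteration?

2.772

Iteration 1:
  p = (-3 - (2)·1.000 - (-2)·1.000) / (7) = -0.429
  q = (-5 - (-4)·-0.429 - (2)·1.000) / (-10) = 0.872
  r = (12 - (-1)·-0.429 - (1)·0.872) / (4) = 2.675
Iteration 2:
  p = (-3 - (2)·0.872 - (-2)·2.675) / (7) = 0.087
  q = (-5 - (-4)·0.087 - (2)·2.675) / (-10) = 1.000
  r = (12 - (-1)·0.087 - (1)·1.000) / (4) = 2.772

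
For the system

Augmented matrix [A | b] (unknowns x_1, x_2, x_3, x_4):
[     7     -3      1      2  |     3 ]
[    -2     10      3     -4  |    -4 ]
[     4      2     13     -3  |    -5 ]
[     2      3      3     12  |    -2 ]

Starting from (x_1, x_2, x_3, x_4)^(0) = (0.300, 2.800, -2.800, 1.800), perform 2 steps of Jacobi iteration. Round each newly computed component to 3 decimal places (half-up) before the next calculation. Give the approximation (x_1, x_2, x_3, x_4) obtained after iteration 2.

(1.084, -0.036, -1.088, -0.601)

Iteration 1:
  x_1 = (3 - (-3)·2.800 - (1)·-2.800 - (2)·1.800) / (7) = 1.514
  x_2 = (-4 - (-2)·0.300 - (3)·-2.800 - (-4)·1.800) / (10) = 1.220
  x_3 = (-5 - (4)·0.300 - (2)·2.800 - (-3)·1.800) / (13) = -0.492
  x_4 = (-2 - (2)·0.300 - (3)·2.800 - (3)·-2.800) / (12) = -0.217
Iteration 2:
  x_1 = (3 - (-3)·1.220 - (1)·-0.492 - (2)·-0.217) / (7) = 1.084
  x_2 = (-4 - (-2)·1.514 - (3)·-0.492 - (-4)·-0.217) / (10) = -0.036
  x_3 = (-5 - (4)·1.514 - (2)·1.220 - (-3)·-0.217) / (13) = -1.088
  x_4 = (-2 - (2)·1.514 - (3)·1.220 - (3)·-0.492) / (12) = -0.601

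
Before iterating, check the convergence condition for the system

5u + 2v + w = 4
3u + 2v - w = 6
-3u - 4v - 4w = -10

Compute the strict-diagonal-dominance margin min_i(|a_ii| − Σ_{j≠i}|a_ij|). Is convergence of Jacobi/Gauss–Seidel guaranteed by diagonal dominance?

row 1: |5| − (2+1) = 2
row 2: |2| − (3+1) = -2
row 3: |-4| − (3+4) = -3
minimum over rows = -3 → not strictly diagonally dominant

-3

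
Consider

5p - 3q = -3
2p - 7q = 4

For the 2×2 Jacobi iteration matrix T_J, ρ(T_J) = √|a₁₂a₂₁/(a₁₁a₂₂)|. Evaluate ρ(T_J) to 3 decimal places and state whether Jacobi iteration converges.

0.414

a₁₂a₂₁/(a₁₁a₂₂) = (-3)·(2) / ((5)·(-7)) = 0.171429
ρ = √|0.171429| = √0.171429 = 0.414
ρ < 1, so Jacobi converges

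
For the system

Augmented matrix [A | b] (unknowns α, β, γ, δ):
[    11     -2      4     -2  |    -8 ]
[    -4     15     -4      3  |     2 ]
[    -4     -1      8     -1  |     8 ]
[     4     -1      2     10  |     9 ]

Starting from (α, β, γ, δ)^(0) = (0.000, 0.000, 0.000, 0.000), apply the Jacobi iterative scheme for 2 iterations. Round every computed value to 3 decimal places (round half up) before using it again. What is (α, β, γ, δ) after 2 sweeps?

(-0.903, 0.026, 0.766, 1.004)

Iteration 1:
  α = (-8 - (-2)·0.000 - (4)·0.000 - (-2)·0.000) / (11) = -0.727
  β = (2 - (-4)·0.000 - (-4)·0.000 - (3)·0.000) / (15) = 0.133
  γ = (8 - (-4)·0.000 - (-1)·0.000 - (-1)·0.000) / (8) = 1.000
  δ = (9 - (4)·0.000 - (-1)·0.000 - (2)·0.000) / (10) = 0.900
Iteration 2:
  α = (-8 - (-2)·0.133 - (4)·1.000 - (-2)·0.900) / (11) = -0.903
  β = (2 - (-4)·-0.727 - (-4)·1.000 - (3)·0.900) / (15) = 0.026
  γ = (8 - (-4)·-0.727 - (-1)·0.133 - (-1)·0.900) / (8) = 0.766
  δ = (9 - (4)·-0.727 - (-1)·0.133 - (2)·1.000) / (10) = 1.004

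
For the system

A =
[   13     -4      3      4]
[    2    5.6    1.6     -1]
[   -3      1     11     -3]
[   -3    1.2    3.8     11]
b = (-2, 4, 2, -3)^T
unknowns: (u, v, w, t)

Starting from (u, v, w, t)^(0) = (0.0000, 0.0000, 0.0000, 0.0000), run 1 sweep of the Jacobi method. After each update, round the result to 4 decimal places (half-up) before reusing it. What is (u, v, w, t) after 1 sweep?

(-0.1538, 0.7143, 0.1818, -0.2727)

Iteration 1:
  u = (-2 - (-4)·0.0000 - (3)·0.0000 - (4)·0.0000) / (13) = -0.1538
  v = (4 - (2)·0.0000 - (1.6)·0.0000 - (-1)·0.0000) / (5.6) = 0.7143
  w = (2 - (-3)·0.0000 - (1)·0.0000 - (-3)·0.0000) / (11) = 0.1818
  t = (-3 - (-3)·0.0000 - (1.2)·0.0000 - (3.8)·0.0000) / (11) = -0.2727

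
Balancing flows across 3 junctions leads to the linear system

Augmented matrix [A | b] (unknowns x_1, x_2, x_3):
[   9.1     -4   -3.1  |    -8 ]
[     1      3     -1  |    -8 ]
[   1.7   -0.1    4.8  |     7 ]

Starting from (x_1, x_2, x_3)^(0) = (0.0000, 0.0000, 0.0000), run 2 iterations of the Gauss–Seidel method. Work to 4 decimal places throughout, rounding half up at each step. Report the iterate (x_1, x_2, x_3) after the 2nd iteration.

Iteration 1:
  x_1 = (-8 - (-4)·0.0000 - (-3.1)·0.0000) / (9.1) = -0.8791
  x_2 = (-8 - (1)·-0.8791 - (-1)·0.0000) / (3) = -2.3736
  x_3 = (7 - (1.7)·-0.8791 - (-0.1)·-2.3736) / (4.8) = 1.7202
Iteration 2:
  x_1 = (-8 - (-4)·-2.3736 - (-3.1)·1.7202) / (9.1) = -1.3365
  x_2 = (-8 - (1)·-1.3365 - (-1)·1.7202) / (3) = -1.6478
  x_3 = (7 - (1.7)·-1.3365 - (-0.1)·-1.6478) / (4.8) = 1.8973

(-1.3365, -1.6478, 1.8973)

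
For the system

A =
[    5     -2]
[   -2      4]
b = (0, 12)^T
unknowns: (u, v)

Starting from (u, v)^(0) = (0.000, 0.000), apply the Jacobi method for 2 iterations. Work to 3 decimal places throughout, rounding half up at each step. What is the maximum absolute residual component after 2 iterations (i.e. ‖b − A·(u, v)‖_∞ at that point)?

2.400

Iteration 1:
  u = (0 - (-2)·0.000) / (5) = 0.000
  v = (12 - (-2)·0.000) / (4) = 3.000
Iteration 2:
  u = (0 - (-2)·3.000) / (5) = 1.200
  v = (12 - (-2)·0.000) / (4) = 3.000
Residual b − A·x = (0.000, 2.400); ∞-norm = 2.400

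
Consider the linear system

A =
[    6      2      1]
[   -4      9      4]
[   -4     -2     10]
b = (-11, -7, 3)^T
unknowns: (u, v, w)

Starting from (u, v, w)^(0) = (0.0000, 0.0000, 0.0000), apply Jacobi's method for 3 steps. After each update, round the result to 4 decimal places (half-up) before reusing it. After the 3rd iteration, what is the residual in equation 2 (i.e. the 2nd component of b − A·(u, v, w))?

Iteration 1:
  u = (-11 - (2)·0.0000 - (1)·0.0000) / (6) = -1.8333
  v = (-7 - (-4)·0.0000 - (4)·0.0000) / (9) = -0.7778
  w = (3 - (-4)·0.0000 - (-2)·0.0000) / (10) = 0.3000
Iteration 2:
  u = (-11 - (2)·-0.7778 - (1)·0.3000) / (6) = -1.6241
  v = (-7 - (-4)·-1.8333 - (4)·0.3000) / (9) = -1.7259
  w = (3 - (-4)·-1.8333 - (-2)·-0.7778) / (10) = -0.5889
Iteration 3:
  u = (-11 - (2)·-1.7259 - (1)·-0.5889) / (6) = -1.1599
  v = (-7 - (-4)·-1.6241 - (4)·-0.5889) / (9) = -1.2379
  w = (3 - (-4)·-1.6241 - (-2)·-1.7259) / (10) = -0.6948
Residual b − A·x = (-0.8700, 2.2807, 2.8326)

2.2807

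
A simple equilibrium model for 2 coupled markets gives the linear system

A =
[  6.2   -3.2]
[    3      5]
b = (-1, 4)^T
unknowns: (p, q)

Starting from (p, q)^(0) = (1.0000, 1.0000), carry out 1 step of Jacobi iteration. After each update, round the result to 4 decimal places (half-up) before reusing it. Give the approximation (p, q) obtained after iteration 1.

(0.3548, 0.2000)

Iteration 1:
  p = (-1 - (-3.2)·1.0000) / (6.2) = 0.3548
  q = (4 - (3)·1.0000) / (5) = 0.2000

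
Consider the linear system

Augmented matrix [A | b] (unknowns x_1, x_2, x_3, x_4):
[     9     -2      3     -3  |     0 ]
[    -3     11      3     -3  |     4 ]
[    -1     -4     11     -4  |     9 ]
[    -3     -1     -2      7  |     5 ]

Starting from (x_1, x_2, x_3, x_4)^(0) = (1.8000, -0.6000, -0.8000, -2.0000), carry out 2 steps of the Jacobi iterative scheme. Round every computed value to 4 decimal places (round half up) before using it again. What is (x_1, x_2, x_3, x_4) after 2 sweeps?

Iteration 1:
  x_1 = (0 - (-2)·-0.6000 - (3)·-0.8000 - (-3)·-2.0000) / (9) = -0.5333
  x_2 = (4 - (-3)·1.8000 - (3)·-0.8000 - (-3)·-2.0000) / (11) = 0.5273
  x_3 = (9 - (-1)·1.8000 - (-4)·-0.6000 - (-4)·-2.0000) / (11) = 0.0364
  x_4 = (5 - (-3)·1.8000 - (-1)·-0.6000 - (-2)·-0.8000) / (7) = 1.1714
Iteration 2:
  x_1 = (0 - (-2)·0.5273 - (3)·0.0364 - (-3)·1.1714) / (9) = 0.4955
  x_2 = (4 - (-3)·-0.5333 - (3)·0.0364 - (-3)·1.1714) / (11) = 0.5277
  x_3 = (9 - (-1)·-0.5333 - (-4)·0.5273 - (-4)·1.1714) / (11) = 1.3874
  x_4 = (5 - (-3)·-0.5333 - (-1)·0.5273 - (-2)·0.0364) / (7) = 0.5715

(0.4955, 0.5277, 1.3874, 0.5715)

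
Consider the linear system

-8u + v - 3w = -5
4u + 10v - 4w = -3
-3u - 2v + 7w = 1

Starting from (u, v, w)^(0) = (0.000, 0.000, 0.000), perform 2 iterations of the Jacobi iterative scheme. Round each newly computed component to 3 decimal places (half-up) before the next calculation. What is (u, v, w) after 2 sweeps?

(0.534, -0.493, 0.325)

Iteration 1:
  u = (-5 - (1)·0.000 - (-3)·0.000) / (-8) = 0.625
  v = (-3 - (4)·0.000 - (-4)·0.000) / (10) = -0.300
  w = (1 - (-3)·0.000 - (-2)·0.000) / (7) = 0.143
Iteration 2:
  u = (-5 - (1)·-0.300 - (-3)·0.143) / (-8) = 0.534
  v = (-3 - (4)·0.625 - (-4)·0.143) / (10) = -0.493
  w = (1 - (-3)·0.625 - (-2)·-0.300) / (7) = 0.325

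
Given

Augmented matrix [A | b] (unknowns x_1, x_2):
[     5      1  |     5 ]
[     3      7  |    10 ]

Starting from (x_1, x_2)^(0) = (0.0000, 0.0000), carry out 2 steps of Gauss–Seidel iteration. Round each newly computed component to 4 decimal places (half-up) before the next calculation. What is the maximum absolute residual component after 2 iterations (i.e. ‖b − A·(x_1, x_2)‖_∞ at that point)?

Iteration 1:
  x_1 = (5 - (1)·0.0000) / (5) = 1.0000
  x_2 = (10 - (3)·1.0000) / (7) = 1.0000
Iteration 2:
  x_1 = (5 - (1)·1.0000) / (5) = 0.8000
  x_2 = (10 - (3)·0.8000) / (7) = 1.0857
Residual b − A·x = (-0.0857, 0.0001); ∞-norm = 0.0857

0.0857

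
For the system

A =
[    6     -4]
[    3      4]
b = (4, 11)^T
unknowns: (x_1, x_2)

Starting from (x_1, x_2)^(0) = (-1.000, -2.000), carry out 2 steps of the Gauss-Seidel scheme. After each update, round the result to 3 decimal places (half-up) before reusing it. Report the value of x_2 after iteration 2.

Iteration 1:
  x_1 = (4 - (-4)·-2.000) / (6) = -0.667
  x_2 = (11 - (3)·-0.667) / (4) = 3.250
Iteration 2:
  x_1 = (4 - (-4)·3.250) / (6) = 2.833
  x_2 = (11 - (3)·2.833) / (4) = 0.625

0.625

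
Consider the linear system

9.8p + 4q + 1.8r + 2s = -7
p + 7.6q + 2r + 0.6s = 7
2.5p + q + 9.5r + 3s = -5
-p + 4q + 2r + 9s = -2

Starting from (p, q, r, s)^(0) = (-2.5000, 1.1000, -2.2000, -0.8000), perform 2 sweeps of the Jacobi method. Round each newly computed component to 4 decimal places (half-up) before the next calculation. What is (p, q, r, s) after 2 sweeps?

Iteration 1:
  p = (-7 - (4)·1.1000 - (1.8)·-2.2000 - (2)·-0.8000) / (9.8) = -0.5959
  q = (7 - (1)·-2.5000 - (2)·-2.2000 - (0.6)·-0.8000) / (7.6) = 1.8921
  r = (-5 - (2.5)·-2.5000 - (1)·1.1000 - (3)·-0.8000) / (9.5) = 0.2684
  s = (-2 - (-1)·-2.5000 - (4)·1.1000 - (2)·-2.2000) / (9) = -0.5000
Iteration 2:
  p = (-7 - (4)·1.8921 - (1.8)·0.2684 - (2)·-0.5000) / (9.8) = -1.4338
  q = (7 - (1)·-0.5959 - (2)·0.2684 - (0.6)·-0.5000) / (7.6) = 0.9683
  r = (-5 - (2.5)·-0.5959 - (1)·1.8921 - (3)·-0.5000) / (9.5) = -0.4108
  s = (-2 - (-1)·-0.5959 - (4)·1.8921 - (2)·0.2684) / (9) = -1.1890

(-1.4338, 0.9683, -0.4108, -1.1890)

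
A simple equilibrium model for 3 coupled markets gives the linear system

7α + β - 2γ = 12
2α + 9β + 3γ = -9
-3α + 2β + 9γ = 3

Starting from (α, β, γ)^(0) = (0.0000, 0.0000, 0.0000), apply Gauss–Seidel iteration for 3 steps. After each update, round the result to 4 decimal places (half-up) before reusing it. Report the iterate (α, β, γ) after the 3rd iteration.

(2.4178, -2.0404, 1.5927)

Iteration 1:
  α = (12 - (1)·0.0000 - (-2)·0.0000) / (7) = 1.7143
  β = (-9 - (2)·1.7143 - (3)·0.0000) / (9) = -1.3810
  γ = (3 - (-3)·1.7143 - (2)·-1.3810) / (9) = 1.2117
Iteration 2:
  α = (12 - (1)·-1.3810 - (-2)·1.2117) / (7) = 2.2578
  β = (-9 - (2)·2.2578 - (3)·1.2117) / (9) = -1.9056
  γ = (3 - (-3)·2.2578 - (2)·-1.9056) / (9) = 1.5094
Iteration 3:
  α = (12 - (1)·-1.9056 - (-2)·1.5094) / (7) = 2.4178
  β = (-9 - (2)·2.4178 - (3)·1.5094) / (9) = -2.0404
  γ = (3 - (-3)·2.4178 - (2)·-2.0404) / (9) = 1.5927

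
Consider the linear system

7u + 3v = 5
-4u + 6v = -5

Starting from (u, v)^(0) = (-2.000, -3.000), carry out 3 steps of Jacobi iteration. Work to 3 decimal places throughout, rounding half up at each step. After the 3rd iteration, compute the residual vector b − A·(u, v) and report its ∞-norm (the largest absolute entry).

4.572

Iteration 1:
  u = (5 - (3)·-3.000) / (7) = 2.000
  v = (-5 - (-4)·-2.000) / (6) = -2.167
Iteration 2:
  u = (5 - (3)·-2.167) / (7) = 1.643
  v = (-5 - (-4)·2.000) / (6) = 0.500
Iteration 3:
  u = (5 - (3)·0.500) / (7) = 0.500
  v = (-5 - (-4)·1.643) / (6) = 0.262
Residual b − A·x = (0.714, -4.572); ∞-norm = 4.572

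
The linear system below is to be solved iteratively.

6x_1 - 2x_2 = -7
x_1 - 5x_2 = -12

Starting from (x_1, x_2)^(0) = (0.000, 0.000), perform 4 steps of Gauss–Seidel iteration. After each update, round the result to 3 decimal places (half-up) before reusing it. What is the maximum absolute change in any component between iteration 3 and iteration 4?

0.003

Iteration 1:
  x_1 = (-7 - (-2)·0.000) / (6) = -1.167
  x_2 = (-12 - (1)·-1.167) / (-5) = 2.167
Iteration 2:
  x_1 = (-7 - (-2)·2.167) / (6) = -0.444
  x_2 = (-12 - (1)·-0.444) / (-5) = 2.311
Iteration 3:
  x_1 = (-7 - (-2)·2.311) / (6) = -0.396
  x_2 = (-12 - (1)·-0.396) / (-5) = 2.321
Iteration 4:
  x_1 = (-7 - (-2)·2.321) / (6) = -0.393
  x_2 = (-12 - (1)·-0.393) / (-5) = 2.321
Change: (0.003, 0.000) → max |·| = 0.003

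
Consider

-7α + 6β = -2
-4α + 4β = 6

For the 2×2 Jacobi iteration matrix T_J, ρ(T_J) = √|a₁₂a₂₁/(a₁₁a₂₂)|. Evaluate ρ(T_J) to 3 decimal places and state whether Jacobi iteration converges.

0.926

a₁₂a₂₁/(a₁₁a₂₂) = (6)·(-4) / ((-7)·(4)) = 0.857143
ρ = √|0.857143| = √0.857143 = 0.926
ρ < 1, so Jacobi converges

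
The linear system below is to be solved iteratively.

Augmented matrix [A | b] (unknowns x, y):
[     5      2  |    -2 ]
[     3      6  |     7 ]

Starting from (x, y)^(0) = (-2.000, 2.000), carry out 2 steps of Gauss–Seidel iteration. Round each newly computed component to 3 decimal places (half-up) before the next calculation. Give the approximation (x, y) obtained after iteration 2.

Iteration 1:
  x = (-2 - (2)·2.000) / (5) = -1.200
  y = (7 - (3)·-1.200) / (6) = 1.767
Iteration 2:
  x = (-2 - (2)·1.767) / (5) = -1.107
  y = (7 - (3)·-1.107) / (6) = 1.720

(-1.107, 1.720)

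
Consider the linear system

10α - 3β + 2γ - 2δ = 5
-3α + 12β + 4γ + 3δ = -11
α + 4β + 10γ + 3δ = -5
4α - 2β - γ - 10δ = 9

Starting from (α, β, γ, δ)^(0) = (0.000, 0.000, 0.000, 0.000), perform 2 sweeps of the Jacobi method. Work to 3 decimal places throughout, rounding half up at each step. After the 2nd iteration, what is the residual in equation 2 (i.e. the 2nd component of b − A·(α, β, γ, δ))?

-4.712

Iteration 1:
  α = (5 - (-3)·0.000 - (2)·0.000 - (-2)·0.000) / (10) = 0.500
  β = (-11 - (-3)·0.000 - (4)·0.000 - (3)·0.000) / (12) = -0.917
  γ = (-5 - (1)·0.000 - (4)·0.000 - (3)·0.000) / (10) = -0.500
  δ = (9 - (4)·0.000 - (-2)·0.000 - (-1)·0.000) / (-10) = -0.900
Iteration 2:
  α = (5 - (-3)·-0.917 - (2)·-0.500 - (-2)·-0.900) / (10) = 0.145
  β = (-11 - (-3)·0.500 - (4)·-0.500 - (3)·-0.900) / (12) = -0.400
  γ = (-5 - (1)·0.500 - (4)·-0.917 - (3)·-0.900) / (10) = 0.087
  δ = (9 - (4)·0.500 - (-2)·-0.917 - (-1)·-0.500) / (-10) = -0.467
Residual b − A·x = (1.242, -4.712, -3.014, 3.037)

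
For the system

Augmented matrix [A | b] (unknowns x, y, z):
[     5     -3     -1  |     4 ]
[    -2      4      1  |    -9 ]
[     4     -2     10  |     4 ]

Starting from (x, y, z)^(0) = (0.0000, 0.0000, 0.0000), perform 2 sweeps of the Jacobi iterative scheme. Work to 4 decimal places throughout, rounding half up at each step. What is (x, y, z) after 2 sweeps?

Iteration 1:
  x = (4 - (-3)·0.0000 - (-1)·0.0000) / (5) = 0.8000
  y = (-9 - (-2)·0.0000 - (1)·0.0000) / (4) = -2.2500
  z = (4 - (4)·0.0000 - (-2)·0.0000) / (10) = 0.4000
Iteration 2:
  x = (4 - (-3)·-2.2500 - (-1)·0.4000) / (5) = -0.4700
  y = (-9 - (-2)·0.8000 - (1)·0.4000) / (4) = -1.9500
  z = (4 - (4)·0.8000 - (-2)·-2.2500) / (10) = -0.3700

(-0.4700, -1.9500, -0.3700)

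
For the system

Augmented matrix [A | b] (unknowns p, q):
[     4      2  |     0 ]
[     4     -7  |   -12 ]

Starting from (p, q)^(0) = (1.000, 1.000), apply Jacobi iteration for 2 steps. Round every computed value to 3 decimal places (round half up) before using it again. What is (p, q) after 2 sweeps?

Iteration 1:
  p = (0 - (2)·1.000) / (4) = -0.500
  q = (-12 - (4)·1.000) / (-7) = 2.286
Iteration 2:
  p = (0 - (2)·2.286) / (4) = -1.143
  q = (-12 - (4)·-0.500) / (-7) = 1.429

(-1.143, 1.429)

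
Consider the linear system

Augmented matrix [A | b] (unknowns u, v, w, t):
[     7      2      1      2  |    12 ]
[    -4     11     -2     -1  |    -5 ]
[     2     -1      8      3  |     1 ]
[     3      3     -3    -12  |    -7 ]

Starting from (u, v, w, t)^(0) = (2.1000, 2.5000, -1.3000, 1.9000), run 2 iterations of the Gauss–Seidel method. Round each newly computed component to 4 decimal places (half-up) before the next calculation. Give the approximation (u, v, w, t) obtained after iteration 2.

(1.6593, 0.0853, -0.6050, 1.1707)

Iteration 1:
  u = (12 - (2)·2.5000 - (1)·-1.3000 - (2)·1.9000) / (7) = 0.6429
  v = (-5 - (-4)·0.6429 - (-2)·-1.3000 - (-1)·1.9000) / (11) = -0.2844
  w = (1 - (2)·0.6429 - (-1)·-0.2844 - (3)·1.9000) / (8) = -0.7838
  t = (-7 - (3)·0.6429 - (3)·-0.2844 - (-3)·-0.7838) / (-12) = 0.8689
Iteration 2:
  u = (12 - (2)·-0.2844 - (1)·-0.7838 - (2)·0.8689) / (7) = 1.6593
  v = (-5 - (-4)·1.6593 - (-2)·-0.7838 - (-1)·0.8689) / (11) = 0.0853
  w = (1 - (2)·1.6593 - (-1)·0.0853 - (3)·0.8689) / (8) = -0.6050
  t = (-7 - (3)·1.6593 - (3)·0.0853 - (-3)·-0.6050) / (-12) = 1.1707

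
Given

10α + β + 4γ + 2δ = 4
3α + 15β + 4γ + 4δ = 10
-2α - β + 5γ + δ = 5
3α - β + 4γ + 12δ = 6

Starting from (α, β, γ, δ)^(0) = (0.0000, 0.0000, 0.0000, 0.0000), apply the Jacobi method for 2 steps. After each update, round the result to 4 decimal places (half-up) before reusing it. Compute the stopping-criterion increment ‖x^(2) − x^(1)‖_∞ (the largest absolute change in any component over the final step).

0.5667

Iteration 1:
  α = (4 - (1)·0.0000 - (4)·0.0000 - (2)·0.0000) / (10) = 0.4000
  β = (10 - (3)·0.0000 - (4)·0.0000 - (4)·0.0000) / (15) = 0.6667
  γ = (5 - (-2)·0.0000 - (-1)·0.0000 - (1)·0.0000) / (5) = 1.0000
  δ = (6 - (3)·0.0000 - (-1)·0.0000 - (4)·0.0000) / (12) = 0.5000
Iteration 2:
  α = (4 - (1)·0.6667 - (4)·1.0000 - (2)·0.5000) / (10) = -0.1667
  β = (10 - (3)·0.4000 - (4)·1.0000 - (4)·0.5000) / (15) = 0.1867
  γ = (5 - (-2)·0.4000 - (-1)·0.6667 - (1)·0.5000) / (5) = 1.1933
  δ = (6 - (3)·0.4000 - (-1)·0.6667 - (4)·1.0000) / (12) = 0.1222
Change: (-0.5667, -0.4800, 0.1933, -0.3778) → max |·| = 0.5667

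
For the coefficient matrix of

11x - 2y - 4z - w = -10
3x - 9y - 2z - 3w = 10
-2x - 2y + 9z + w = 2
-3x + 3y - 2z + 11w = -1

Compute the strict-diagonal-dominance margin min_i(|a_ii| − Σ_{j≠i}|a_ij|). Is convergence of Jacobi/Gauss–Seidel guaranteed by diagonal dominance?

1

row 1: |11| − (2+4+1) = 4
row 2: |-9| − (3+2+3) = 1
row 3: |9| − (2+2+1) = 4
row 4: |11| − (3+3+2) = 3
minimum over rows = 1 → strictly diagonally dominant (convergence guaranteed)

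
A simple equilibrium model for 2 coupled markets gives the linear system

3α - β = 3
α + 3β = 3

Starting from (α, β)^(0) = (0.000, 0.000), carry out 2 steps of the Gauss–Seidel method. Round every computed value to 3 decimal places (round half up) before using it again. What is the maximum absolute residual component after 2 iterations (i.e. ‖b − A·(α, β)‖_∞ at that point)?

Iteration 1:
  α = (3 - (-1)·0.000) / (3) = 1.000
  β = (3 - (1)·1.000) / (3) = 0.667
Iteration 2:
  α = (3 - (-1)·0.667) / (3) = 1.222
  β = (3 - (1)·1.222) / (3) = 0.593
Residual b − A·x = (-0.073, -0.001); ∞-norm = 0.073

0.073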